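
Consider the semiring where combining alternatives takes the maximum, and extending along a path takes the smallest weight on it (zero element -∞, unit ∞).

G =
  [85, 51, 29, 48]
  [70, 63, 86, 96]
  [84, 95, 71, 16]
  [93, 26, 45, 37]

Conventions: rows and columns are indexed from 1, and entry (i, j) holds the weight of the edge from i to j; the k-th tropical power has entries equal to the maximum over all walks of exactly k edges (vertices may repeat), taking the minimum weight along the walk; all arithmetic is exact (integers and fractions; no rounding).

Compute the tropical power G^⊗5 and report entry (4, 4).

G^⊗2:
  [85, 51, 51, 51]
  [93, 86, 71, 63]
  [84, 71, 86, 95]
  [85, 51, 45, 48]
G^⊗3:
  [85, 51, 51, 51]
  [85, 71, 86, 86]
  [93, 86, 71, 71]
  [85, 51, 51, 51]
G^⊗4:
  [85, 51, 51, 51]
  [86, 86, 71, 71]
  [85, 71, 86, 86]
  [85, 51, 51, 51]
G^⊗5:
  [85, 51, 51, 51]
  [85, 71, 86, 86]
  [86, 86, 71, 71]
  [85, 51, 51, 51]
Key observation: the optimum is the walk 4->1->1->1->2->4, with weight 93 min 85 min 85 min 51 min 96 = 51.
Optimal value attained by: walk 4->1->1->1->2->4.
Answer: (G^⊗5)[4][4] = 51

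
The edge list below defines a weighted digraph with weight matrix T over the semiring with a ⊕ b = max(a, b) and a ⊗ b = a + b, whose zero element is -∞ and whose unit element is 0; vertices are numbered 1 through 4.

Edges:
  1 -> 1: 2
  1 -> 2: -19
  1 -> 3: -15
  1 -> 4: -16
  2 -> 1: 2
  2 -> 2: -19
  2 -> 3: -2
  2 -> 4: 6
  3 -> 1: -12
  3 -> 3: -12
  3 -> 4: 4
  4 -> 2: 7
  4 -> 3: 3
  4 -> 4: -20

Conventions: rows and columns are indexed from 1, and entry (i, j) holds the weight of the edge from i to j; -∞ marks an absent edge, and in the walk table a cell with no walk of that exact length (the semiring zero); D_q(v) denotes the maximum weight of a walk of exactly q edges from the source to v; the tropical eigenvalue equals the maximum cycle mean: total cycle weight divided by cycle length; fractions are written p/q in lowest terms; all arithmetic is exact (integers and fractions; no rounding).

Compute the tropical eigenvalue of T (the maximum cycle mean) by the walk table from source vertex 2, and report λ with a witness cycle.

q=0: [-∞, 0, -∞, -∞]
q=1: [2, -19, -2, 6]
q=2: [4, 13, 9, 2]
q=3: [15, 9, 11, 19]
q=4: [17, 26, 22, 15]
Optimal cycle mean attained by: cycle 2->4->2, total 6 + 7, length 2.
Answer: λ = 13/2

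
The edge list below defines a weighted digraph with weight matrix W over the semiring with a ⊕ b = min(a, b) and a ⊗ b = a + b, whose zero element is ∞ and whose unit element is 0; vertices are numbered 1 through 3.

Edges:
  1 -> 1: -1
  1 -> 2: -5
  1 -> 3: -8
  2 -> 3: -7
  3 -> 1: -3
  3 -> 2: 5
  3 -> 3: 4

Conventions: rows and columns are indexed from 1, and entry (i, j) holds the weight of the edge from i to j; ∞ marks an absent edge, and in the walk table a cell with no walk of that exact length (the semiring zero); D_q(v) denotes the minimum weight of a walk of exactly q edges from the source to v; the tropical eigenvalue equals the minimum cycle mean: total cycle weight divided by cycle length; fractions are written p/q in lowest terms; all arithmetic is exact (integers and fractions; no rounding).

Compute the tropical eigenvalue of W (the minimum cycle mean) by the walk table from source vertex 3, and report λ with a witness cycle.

q=0: [∞, ∞, 0]
q=1: [-3, 5, 4]
q=2: [-4, -8, -11]
q=3: [-14, -9, -15]
Optimal cycle mean attained by: cycle 1->3->1, total (-8) + (-3), length 2.
Answer: λ = -11/2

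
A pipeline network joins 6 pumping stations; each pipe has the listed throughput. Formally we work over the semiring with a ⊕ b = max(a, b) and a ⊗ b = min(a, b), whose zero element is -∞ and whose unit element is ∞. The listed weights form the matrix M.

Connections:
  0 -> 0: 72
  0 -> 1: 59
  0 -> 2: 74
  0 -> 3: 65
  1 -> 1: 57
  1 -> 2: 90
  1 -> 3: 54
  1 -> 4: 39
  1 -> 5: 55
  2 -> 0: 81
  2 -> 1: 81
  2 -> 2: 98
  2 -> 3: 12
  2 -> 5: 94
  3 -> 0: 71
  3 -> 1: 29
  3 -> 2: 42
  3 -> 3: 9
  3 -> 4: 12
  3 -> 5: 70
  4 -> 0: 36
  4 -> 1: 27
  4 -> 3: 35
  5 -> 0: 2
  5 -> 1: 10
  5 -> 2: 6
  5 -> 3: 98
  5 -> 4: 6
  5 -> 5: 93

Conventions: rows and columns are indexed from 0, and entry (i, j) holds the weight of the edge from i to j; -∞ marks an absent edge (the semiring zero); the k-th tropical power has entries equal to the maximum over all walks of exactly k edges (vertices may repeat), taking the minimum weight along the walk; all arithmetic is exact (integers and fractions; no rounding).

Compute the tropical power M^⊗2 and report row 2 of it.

M^⊗2:
  [74, 74, 74, 65, 39, 74]
  [81, 81, 90, 55, 39, 90]
  [81, 81, 98, 94, 39, 94]
  [71, 59, 71, 70, 29, 70]
  [36, 36, 36, 36, 27, 35]
  [71, 29, 42, 93, 12, 93]
Answer: row 2 of M^⊗2 = [81, 81, 98, 94, 39, 94]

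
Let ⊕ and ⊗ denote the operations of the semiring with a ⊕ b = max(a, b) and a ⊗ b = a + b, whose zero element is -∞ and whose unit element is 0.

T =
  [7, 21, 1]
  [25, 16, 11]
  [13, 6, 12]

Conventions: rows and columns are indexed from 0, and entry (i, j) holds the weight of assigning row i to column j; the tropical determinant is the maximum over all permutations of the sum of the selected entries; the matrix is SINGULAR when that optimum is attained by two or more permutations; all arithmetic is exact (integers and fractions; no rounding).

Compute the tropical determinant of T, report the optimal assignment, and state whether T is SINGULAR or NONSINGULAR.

σ = (0, 1, 2): 7 + 16 + 12 = 35
σ = (0, 2, 1): 7 + 11 + 6 = 24
σ = (1, 0, 2): 21 + 25 + 12 = 58
σ = (1, 2, 0): 21 + 11 + 13 = 45
σ = (2, 0, 1): 1 + 25 + 6 = 32
σ = (2, 1, 0): 1 + 16 + 13 = 30
Optimal value attained by: σ = (1, 0, 2).
Answer: det⊕(T) = 58; verdict: NONSINGULAR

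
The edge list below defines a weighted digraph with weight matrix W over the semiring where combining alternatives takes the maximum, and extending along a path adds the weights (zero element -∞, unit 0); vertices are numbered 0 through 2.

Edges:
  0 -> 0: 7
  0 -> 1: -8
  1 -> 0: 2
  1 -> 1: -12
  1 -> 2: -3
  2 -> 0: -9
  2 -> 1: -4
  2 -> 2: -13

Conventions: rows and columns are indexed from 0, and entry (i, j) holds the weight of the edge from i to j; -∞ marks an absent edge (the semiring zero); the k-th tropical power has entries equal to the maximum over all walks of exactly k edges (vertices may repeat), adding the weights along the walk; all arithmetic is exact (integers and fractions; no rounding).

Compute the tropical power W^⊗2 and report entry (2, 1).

W^⊗2:
  [14, -1, -11]
  [9, -6, -15]
  [-2, -16, -7]
Key observation: the optimum is the walk 2->1->1, with weight (-4) + (-12) = -16.
Optimal value attained by: walk 2->1->1.
Answer: (W^⊗2)[2][1] = -16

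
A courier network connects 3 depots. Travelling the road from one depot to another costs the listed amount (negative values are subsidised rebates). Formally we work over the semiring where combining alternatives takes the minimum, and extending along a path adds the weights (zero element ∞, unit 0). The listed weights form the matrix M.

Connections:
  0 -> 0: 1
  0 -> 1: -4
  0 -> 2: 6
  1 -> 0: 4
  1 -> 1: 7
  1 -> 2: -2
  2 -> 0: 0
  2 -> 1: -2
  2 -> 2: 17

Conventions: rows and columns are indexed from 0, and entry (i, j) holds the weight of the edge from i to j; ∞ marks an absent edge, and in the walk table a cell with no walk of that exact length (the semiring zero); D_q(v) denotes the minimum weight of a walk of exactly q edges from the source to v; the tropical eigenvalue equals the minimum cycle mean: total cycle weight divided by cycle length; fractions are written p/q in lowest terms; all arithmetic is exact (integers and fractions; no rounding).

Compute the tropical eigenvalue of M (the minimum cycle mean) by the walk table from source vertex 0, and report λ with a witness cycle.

q=0: [0, ∞, ∞]
q=1: [1, -4, 6]
q=2: [0, -3, -6]
q=3: [-6, -8, -5]
Optimal cycle mean attained by: cycle 0->1->2->0, total (-4) + (-2) + 0, length 3.
Answer: λ = -2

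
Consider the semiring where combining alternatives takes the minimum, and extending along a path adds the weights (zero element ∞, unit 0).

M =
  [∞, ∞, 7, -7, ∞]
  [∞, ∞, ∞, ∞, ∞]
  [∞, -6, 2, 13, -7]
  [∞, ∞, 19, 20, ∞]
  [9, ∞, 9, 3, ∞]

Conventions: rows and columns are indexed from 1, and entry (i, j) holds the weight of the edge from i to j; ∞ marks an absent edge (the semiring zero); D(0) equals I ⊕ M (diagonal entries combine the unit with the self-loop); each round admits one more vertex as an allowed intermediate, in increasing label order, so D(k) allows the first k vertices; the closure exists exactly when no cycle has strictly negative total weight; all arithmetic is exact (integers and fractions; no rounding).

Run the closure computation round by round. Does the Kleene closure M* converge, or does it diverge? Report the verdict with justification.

D(0):
  [0, ∞, 7, -7, ∞]
  [∞, 0, ∞, ∞, ∞]
  [∞, -6, 0, 13, -7]
  [∞, ∞, 19, 0, ∞]
  [9, ∞, 9, 3, 0]
D(1):
  [0, ∞, 7, -7, ∞]
  [∞, 0, ∞, ∞, ∞]
  [∞, -6, 0, 13, -7]
  [∞, ∞, 19, 0, ∞]
  [9, ∞, 9, 2, 0]
D(2):
  [0, ∞, 7, -7, ∞]
  [∞, 0, ∞, ∞, ∞]
  [∞, -6, 0, 13, -7]
  [∞, ∞, 19, 0, ∞]
  [9, ∞, 9, 2, 0]
D(3):
  [0, 1, 7, -7, 0]
  [∞, 0, ∞, ∞, ∞]
  [∞, -6, 0, 13, -7]
  [∞, 13, 19, 0, 12]
  [9, 3, 9, 2, 0]
D(4):
  [0, 1, 7, -7, 0]
  [∞, 0, ∞, ∞, ∞]
  [∞, -6, 0, 13, -7]
  [∞, 13, 19, 0, 12]
  [9, 3, 9, 2, 0]
D(5):
  [0, 1, 7, -7, 0]
  [∞, 0, ∞, ∞, ∞]
  [2, -6, 0, -5, -7]
  [21, 13, 19, 0, 12]
  [9, 3, 9, 2, 0]
Key observation: every diagonal entry stays at the unit through all rounds, so no improving cycle exists.
Answer: CONVERGES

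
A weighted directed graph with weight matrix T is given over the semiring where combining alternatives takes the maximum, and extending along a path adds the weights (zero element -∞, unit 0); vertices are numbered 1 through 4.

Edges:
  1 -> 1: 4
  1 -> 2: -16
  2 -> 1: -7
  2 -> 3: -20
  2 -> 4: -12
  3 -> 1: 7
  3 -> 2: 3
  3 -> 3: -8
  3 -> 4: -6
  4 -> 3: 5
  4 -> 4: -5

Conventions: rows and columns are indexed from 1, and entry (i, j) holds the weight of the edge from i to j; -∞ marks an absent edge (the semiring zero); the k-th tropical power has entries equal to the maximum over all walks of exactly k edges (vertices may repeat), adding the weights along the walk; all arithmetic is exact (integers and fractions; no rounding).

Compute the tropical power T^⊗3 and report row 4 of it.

T^⊗2:
  [8, -12, -36, -28]
  [-3, -17, -7, -17]
  [11, -5, -1, -9]
  [12, 8, 0, -1]
T^⊗3:
  [12, -8, -23, -24]
  [1, -4, -12, -13]
  [15, 2, -4, -7]
  [16, 3, 4, -4]
Answer: row 4 of T^⊗3 = [16, 3, 4, -4]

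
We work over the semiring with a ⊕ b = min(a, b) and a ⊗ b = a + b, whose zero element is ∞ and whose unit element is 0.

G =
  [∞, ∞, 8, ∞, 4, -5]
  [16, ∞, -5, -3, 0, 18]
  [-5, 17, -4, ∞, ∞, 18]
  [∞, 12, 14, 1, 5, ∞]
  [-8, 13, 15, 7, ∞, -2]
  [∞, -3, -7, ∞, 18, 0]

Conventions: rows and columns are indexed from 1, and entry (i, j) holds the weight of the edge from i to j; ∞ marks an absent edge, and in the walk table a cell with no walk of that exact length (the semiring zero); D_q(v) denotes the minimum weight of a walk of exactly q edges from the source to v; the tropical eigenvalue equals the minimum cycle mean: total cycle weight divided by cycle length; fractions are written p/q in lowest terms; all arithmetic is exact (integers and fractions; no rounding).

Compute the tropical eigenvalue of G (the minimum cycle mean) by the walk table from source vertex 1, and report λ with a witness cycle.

q=0: [0, ∞, ∞, ∞, ∞, ∞]
q=1: [∞, ∞, 8, ∞, 4, -5]
q=2: [-4, -8, -12, 11, 13, -5]
q=3: [-17, -8, -16, -11, -8, -9]
q=4: [-21, -12, -20, -11, -13, -22]
q=5: [-25, -25, -29, -15, -17, -26]
q=6: [-34, -29, -33, -28, -25, -30]
Optimal cycle mean attained by: cycle 1->6->3->1, total (-5) + (-7) + (-5), length 3.
Answer: λ = -17/3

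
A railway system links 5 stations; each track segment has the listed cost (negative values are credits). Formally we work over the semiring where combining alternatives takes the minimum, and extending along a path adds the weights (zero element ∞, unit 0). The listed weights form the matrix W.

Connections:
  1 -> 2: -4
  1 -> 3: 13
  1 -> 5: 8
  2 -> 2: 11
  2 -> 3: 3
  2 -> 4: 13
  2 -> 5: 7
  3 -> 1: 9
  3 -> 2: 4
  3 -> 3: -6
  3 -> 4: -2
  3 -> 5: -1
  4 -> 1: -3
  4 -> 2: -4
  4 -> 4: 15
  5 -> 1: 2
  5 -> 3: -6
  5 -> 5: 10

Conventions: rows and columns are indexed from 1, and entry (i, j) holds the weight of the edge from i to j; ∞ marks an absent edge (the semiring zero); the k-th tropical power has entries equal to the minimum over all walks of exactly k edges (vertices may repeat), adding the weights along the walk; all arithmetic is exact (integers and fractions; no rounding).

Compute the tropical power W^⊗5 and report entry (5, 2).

W^⊗2:
  [10, 7, -1, 9, 3]
  [9, 7, -3, 1, 2]
  [-5, -6, -12, -8, -7]
  [12, -7, -1, 9, 3]
  [3, -2, -12, -8, -7]
W^⊗3:
  [5, 3, -7, -3, -2]
  [-2, -3, -9, -5, -4]
  [-11, -12, -18, -14, -13]
  [5, 3, -7, -3, -2]
  [-11, -12, -18, -14, -13]
W^⊗4:
  [-6, -7, -13, -9, -8]
  [-8, -9, -15, -11, -10]
  [-17, -18, -24, -20, -19]
  [-6, -7, -13, -9, -8]
  [-17, -18, -24, -20, -19]
W^⊗5:
  [-12, -13, -19, -15, -14]
  [-14, -15, -21, -17, -16]
  [-23, -24, -30, -26, -25]
  [-12, -13, -19, -15, -14]
  [-23, -24, -30, -26, -25]
Key observation: the optimum is the walk 5->3->3->3->4->2, with weight (-6) + (-6) + (-6) + (-2) + (-4) = -24.
Optimal value attained by: walk 5->3->3->3->4->2.
Answer: (W^⊗5)[5][2] = -24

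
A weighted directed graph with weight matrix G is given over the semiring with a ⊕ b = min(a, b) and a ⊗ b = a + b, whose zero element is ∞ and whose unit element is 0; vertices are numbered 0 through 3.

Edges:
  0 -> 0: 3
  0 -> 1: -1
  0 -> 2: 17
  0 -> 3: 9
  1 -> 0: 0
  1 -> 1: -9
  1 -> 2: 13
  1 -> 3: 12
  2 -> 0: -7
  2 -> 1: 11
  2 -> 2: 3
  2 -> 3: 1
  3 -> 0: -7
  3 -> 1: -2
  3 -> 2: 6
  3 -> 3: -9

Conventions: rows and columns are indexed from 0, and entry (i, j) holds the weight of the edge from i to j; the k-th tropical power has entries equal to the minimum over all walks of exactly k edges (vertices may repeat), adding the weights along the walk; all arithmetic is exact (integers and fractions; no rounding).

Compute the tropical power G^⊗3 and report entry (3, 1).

G^⊗2:
  [-1, -10, 12, 0]
  [-9, -18, 4, 3]
  [-6, -8, 6, -8]
  [-16, -11, -3, -18]
G^⊗3:
  [-10, -19, 3, -9]
  [-18, -27, -5, -6]
  [-15, -17, -2, -17]
  [-25, -20, -12, -27]
Key observation: the optimum is the walk 3->1->1->1, with weight (-2) + (-9) + (-9) = -20.
Optimal value attained by: walk 3->1->1->1.
Answer: (G^⊗3)[3][1] = -20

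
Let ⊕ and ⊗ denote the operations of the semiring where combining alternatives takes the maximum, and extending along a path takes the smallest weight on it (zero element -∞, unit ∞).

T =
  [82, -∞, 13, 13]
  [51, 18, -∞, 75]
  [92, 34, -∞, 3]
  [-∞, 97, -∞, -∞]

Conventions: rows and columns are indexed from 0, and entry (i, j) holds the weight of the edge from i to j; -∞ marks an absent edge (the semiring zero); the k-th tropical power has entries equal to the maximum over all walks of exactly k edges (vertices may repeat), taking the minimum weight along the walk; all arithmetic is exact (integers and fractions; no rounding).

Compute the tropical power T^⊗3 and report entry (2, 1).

T^⊗2:
  [82, 13, 13, 13]
  [51, 75, 13, 18]
  [82, 18, 13, 34]
  [51, 18, -∞, 75]
T^⊗3:
  [82, 13, 13, 13]
  [51, 18, 13, 75]
  [82, 34, 13, 18]
  [51, 75, 13, 18]
Key observation: the optimum is the walk 2->1->3->1, with weight 34 min 75 min 97 = 34.
Optimal value attained by: walk 2->1->3->1.
Answer: (T^⊗3)[2][1] = 34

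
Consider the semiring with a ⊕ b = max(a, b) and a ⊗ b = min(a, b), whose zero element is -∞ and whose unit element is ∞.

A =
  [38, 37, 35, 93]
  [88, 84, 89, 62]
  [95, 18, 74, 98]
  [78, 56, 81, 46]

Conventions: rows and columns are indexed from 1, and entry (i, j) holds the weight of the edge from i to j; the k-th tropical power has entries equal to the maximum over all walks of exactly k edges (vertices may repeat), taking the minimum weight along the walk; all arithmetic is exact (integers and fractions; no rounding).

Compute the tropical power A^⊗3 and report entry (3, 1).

A^⊗2:
  [78, 56, 81, 46]
  [89, 84, 84, 89]
  [78, 56, 81, 93]
  [81, 56, 74, 81]
A^⊗3:
  [81, 56, 74, 81]
  [84, 84, 84, 89]
  [81, 56, 81, 81]
  [78, 56, 81, 81]
Key observation: the optimum is the walk 3->4->3->1, with weight 98 min 81 min 95 = 81.
Optimal value attained by: walk 3->4->3->1.
Answer: (A^⊗3)[3][1] = 81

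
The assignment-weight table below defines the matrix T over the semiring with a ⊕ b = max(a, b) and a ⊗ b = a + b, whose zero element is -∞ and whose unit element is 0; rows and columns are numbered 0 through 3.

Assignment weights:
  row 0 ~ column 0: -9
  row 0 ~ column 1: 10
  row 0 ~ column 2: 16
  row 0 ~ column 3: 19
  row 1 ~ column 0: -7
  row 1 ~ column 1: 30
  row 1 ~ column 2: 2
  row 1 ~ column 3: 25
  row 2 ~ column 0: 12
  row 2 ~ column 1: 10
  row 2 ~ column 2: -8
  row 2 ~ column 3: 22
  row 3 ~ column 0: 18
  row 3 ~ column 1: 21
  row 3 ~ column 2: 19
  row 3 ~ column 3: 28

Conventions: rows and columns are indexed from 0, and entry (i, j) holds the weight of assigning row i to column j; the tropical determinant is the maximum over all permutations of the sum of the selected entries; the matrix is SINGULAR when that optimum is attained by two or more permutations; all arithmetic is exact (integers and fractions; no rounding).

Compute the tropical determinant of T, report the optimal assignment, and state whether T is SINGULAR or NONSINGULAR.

σ = (0, 1, 2, 3): (-9) + 30 + (-8) + 28 = 41
σ = (0, 1, 3, 2): (-9) + 30 + 22 + 19 = 62
σ = (0, 2, 1, 3): (-9) + 2 + 10 + 28 = 31
σ = (0, 2, 3, 1): (-9) + 2 + 22 + 21 = 36
σ = (0, 3, 1, 2): (-9) + 25 + 10 + 19 = 45
σ = (0, 3, 2, 1): (-9) + 25 + (-8) + 21 = 29
σ = (1, 0, 2, 3): 10 + (-7) + (-8) + 28 = 23
σ = (1, 0, 3, 2): 10 + (-7) + 22 + 19 = 44
σ = (1, 2, 0, 3): 10 + 2 + 12 + 28 = 52
σ = (1, 2, 3, 0): 10 + 2 + 22 + 18 = 52
σ = (1, 3, 0, 2): 10 + 25 + 12 + 19 = 66
σ = (1, 3, 2, 0): 10 + 25 + (-8) + 18 = 45
σ = (2, 0, 1, 3): 16 + (-7) + 10 + 28 = 47
σ = (2, 0, 3, 1): 16 + (-7) + 22 + 21 = 52
σ = (2, 1, 0, 3): 16 + 30 + 12 + 28 = 86
σ = (2, 1, 3, 0): 16 + 30 + 22 + 18 = 86
σ = (2, 3, 0, 1): 16 + 25 + 12 + 21 = 74
σ = (2, 3, 1, 0): 16 + 25 + 10 + 18 = 69
σ = (3, 0, 1, 2): 19 + (-7) + 10 + 19 = 41
σ = (3, 0, 2, 1): 19 + (-7) + (-8) + 21 = 25
σ = (3, 1, 0, 2): 19 + 30 + 12 + 19 = 80
σ = (3, 1, 2, 0): 19 + 30 + (-8) + 18 = 59
σ = (3, 2, 0, 1): 19 + 2 + 12 + 21 = 54
σ = (3, 2, 1, 0): 19 + 2 + 10 + 18 = 49
Optimal value attained by: σ = (2, 1, 0, 3).
Answer: det⊕(T) = 86; verdict: SINGULAR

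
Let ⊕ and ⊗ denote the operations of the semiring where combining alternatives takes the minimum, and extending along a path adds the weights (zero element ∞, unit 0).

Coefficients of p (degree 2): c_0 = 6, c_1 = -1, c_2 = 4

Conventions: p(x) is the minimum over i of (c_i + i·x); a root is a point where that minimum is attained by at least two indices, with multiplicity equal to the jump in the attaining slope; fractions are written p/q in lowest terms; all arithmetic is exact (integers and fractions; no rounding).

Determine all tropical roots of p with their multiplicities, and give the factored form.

hull edge (i=0, c=6) to (i=1, c=-1): slope -7, span 1
hull edge (i=1, c=-1) to (i=2, c=4): slope 5, span 1
Factored form: p(x) = 4 ⊗ (x ⊕ (-5)) ⊗ (x ⊕ 7)
Answer: roots = -5 (mult 1), 7 (mult 1)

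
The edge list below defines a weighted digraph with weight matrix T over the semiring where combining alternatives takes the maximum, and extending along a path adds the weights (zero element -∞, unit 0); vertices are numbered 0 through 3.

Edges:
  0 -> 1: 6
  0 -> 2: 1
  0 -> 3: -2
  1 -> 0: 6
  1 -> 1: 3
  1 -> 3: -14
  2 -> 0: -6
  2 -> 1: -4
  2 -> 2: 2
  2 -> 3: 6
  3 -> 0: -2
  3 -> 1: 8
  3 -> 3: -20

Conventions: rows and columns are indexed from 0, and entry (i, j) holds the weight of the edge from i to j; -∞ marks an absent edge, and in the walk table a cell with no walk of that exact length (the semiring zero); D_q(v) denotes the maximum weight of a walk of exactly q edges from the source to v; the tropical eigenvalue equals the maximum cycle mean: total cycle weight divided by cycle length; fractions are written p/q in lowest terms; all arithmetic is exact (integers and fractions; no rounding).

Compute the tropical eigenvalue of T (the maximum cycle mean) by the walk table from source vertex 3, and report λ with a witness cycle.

q=0: [-∞, -∞, -∞, 0]
q=1: [-2, 8, -∞, -20]
q=2: [14, 11, -1, -4]
q=3: [17, 20, 15, 12]
q=4: [26, 23, 18, 21]
Optimal cycle mean attained by: cycle 0->1->0, total 6 + 6, length 2.
Answer: λ = 6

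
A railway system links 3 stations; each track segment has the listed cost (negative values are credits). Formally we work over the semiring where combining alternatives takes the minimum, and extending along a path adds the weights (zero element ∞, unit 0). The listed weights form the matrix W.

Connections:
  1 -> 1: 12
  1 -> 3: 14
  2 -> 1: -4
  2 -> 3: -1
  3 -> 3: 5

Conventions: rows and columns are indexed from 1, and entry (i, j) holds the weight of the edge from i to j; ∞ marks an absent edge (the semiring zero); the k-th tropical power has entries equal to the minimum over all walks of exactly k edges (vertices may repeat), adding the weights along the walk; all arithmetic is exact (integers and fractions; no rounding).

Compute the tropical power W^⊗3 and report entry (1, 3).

W^⊗2:
  [24, ∞, 19]
  [8, ∞, 4]
  [∞, ∞, 10]
W^⊗3:
  [36, ∞, 24]
  [20, ∞, 9]
  [∞, ∞, 15]
Key observation: the optimum is the walk 1->3->3->3, with weight 14 + 5 + 5 = 24.
Optimal value attained by: walk 1->3->3->3.
Answer: (W^⊗3)[1][3] = 24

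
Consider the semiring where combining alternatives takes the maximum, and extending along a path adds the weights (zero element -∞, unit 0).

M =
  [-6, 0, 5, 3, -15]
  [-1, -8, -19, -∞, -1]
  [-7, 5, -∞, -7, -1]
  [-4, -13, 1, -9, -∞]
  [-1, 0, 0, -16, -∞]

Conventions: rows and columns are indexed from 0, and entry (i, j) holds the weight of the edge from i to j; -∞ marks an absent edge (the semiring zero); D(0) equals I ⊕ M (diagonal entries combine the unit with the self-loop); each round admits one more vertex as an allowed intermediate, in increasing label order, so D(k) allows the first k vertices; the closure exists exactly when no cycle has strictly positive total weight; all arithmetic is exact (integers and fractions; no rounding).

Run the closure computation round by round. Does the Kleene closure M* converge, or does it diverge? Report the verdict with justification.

D(0):
  [0, 0, 5, 3, -15]
  [-1, 0, -19, -∞, -1]
  [-7, 5, 0, -7, -1]
  [-4, -13, 1, 0, -∞]
  [-1, 0, 0, -16, 0]
D(1):
  [0, 0, 5, 3, -15]
  [-1, 0, 4, 2, -1]
  [-7, 5, 0, -4, -1]
  [-4, -4, 1, 0, -19]
  [-1, 0, 4, 2, 0]
Detection: at round 2, diagonal entry (2, 2) turns strictly positive.
Key observation: the cycle 2->1->0->2 has total weight 5 + (-1) + 5, which is strictly positive.
Answer: DIVERGES — positive cycle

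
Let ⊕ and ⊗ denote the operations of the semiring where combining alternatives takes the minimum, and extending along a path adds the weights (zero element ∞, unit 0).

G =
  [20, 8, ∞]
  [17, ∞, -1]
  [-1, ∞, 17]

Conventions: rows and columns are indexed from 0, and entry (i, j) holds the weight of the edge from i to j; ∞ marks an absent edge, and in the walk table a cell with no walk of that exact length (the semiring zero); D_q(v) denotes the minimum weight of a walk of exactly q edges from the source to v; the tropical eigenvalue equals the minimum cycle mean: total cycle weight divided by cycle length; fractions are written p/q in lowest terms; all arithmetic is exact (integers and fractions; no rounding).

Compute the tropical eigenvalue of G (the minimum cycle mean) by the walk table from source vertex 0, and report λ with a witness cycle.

q=0: [0, ∞, ∞]
q=1: [20, 8, ∞]
q=2: [25, 28, 7]
q=3: [6, 33, 24]
Optimal cycle mean attained by: cycle 0->1->2->0, total 8 + (-1) + (-1), length 3.
Answer: λ = 2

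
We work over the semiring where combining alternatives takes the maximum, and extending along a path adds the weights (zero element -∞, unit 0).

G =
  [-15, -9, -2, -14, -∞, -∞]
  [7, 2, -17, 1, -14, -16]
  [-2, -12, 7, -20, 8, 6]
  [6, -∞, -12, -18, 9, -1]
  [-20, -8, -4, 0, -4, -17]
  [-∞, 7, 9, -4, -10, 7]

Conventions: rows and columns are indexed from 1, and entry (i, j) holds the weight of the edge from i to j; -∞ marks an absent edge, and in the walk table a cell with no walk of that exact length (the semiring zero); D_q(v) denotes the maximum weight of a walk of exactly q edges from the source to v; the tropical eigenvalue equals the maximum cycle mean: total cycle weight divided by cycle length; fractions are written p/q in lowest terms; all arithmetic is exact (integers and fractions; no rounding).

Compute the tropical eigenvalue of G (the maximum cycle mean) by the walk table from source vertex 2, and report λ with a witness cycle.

q=0: [-∞, 0, -∞, -∞, -∞, -∞]
q=1: [7, 2, -17, 1, -14, -16]
q=2: [9, 4, 5, 3, 10, 0]
q=3: [11, 7, 12, 10, 13, 11]
q=4: [16, 18, 20, 13, 20, 18]
q=5: [25, 25, 27, 20, 28, 26]
q=6: [32, 33, 35, 28, 35, 33]
Optimal cycle mean attained by: cycle 3->6->3, total 6 + 9, length 2.
Answer: λ = 15/2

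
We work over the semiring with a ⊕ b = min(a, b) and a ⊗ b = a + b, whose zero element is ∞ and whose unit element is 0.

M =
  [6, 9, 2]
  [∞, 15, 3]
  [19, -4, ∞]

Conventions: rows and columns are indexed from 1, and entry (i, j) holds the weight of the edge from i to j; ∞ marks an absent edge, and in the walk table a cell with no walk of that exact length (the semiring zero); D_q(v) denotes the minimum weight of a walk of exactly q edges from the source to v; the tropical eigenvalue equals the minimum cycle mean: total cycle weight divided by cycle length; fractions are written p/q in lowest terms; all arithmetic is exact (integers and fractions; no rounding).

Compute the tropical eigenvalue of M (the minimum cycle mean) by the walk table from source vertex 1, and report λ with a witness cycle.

q=0: [0, ∞, ∞]
q=1: [6, 9, 2]
q=2: [12, -2, 8]
q=3: [18, 4, 1]
Optimal cycle mean attained by: cycle 2->3->2, total 3 + (-4), length 2.
Answer: λ = -1/2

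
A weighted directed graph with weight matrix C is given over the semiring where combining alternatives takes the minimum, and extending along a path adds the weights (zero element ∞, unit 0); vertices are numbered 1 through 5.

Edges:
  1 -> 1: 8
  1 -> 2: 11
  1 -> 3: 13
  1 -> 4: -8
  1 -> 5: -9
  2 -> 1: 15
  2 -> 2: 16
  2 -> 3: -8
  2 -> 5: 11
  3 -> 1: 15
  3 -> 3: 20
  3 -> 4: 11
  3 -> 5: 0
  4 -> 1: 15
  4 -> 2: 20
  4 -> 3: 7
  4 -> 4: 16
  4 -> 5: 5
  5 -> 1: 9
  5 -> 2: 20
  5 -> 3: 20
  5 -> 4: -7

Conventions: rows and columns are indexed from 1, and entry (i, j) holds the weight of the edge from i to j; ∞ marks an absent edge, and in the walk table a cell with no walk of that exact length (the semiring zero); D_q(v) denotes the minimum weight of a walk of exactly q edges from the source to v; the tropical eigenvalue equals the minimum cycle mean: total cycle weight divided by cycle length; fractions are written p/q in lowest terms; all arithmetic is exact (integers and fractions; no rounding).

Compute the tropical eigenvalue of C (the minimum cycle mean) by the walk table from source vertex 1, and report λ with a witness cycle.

q=0: [0, ∞, ∞, ∞, ∞]
q=1: [8, 11, 13, -8, -9]
q=2: [0, 11, -1, -16, -3]
q=3: [-1, 4, -9, -10, -11]
q=4: [-2, 9, -4, -18, -10]
q=5: [-3, 2, -11, -17, -13]
Optimal cycle mean attained by: cycle 4->5->4, total 5 + (-7), length 2.
Answer: λ = -1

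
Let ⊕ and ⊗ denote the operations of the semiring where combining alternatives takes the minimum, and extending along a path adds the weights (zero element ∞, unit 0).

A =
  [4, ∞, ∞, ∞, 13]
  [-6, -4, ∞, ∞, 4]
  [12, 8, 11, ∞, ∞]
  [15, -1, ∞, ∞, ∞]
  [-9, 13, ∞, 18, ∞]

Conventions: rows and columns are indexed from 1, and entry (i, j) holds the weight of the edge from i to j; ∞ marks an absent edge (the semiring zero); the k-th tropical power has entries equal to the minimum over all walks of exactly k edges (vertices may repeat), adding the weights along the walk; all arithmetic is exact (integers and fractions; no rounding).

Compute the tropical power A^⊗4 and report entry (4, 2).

A^⊗2:
  [4, 26, ∞, 31, 17]
  [-10, -8, ∞, 22, 0]
  [2, 4, 22, ∞, 12]
  [-7, -5, ∞, ∞, 3]
  [-5, 9, ∞, ∞, 4]
A^⊗3:
  [8, 22, ∞, 35, 17]
  [-14, -12, ∞, 18, -4]
  [-2, 0, 33, 30, 8]
  [-11, -9, ∞, 21, -1]
  [-5, 5, ∞, 22, 8]
A^⊗4:
  [8, 18, ∞, 35, 21]
  [-18, -16, ∞, 14, -8]
  [-6, -4, 44, 26, 4]
  [-15, -13, ∞, 17, -5]
  [-1, 1, ∞, 26, 8]
Key observation: the optimum is the walk 4->2->2->2->2, with weight (-1) + (-4) + (-4) + (-4) = -13.
Optimal value attained by: walk 4->2->2->2->2.
Answer: (A^⊗4)[4][2] = -13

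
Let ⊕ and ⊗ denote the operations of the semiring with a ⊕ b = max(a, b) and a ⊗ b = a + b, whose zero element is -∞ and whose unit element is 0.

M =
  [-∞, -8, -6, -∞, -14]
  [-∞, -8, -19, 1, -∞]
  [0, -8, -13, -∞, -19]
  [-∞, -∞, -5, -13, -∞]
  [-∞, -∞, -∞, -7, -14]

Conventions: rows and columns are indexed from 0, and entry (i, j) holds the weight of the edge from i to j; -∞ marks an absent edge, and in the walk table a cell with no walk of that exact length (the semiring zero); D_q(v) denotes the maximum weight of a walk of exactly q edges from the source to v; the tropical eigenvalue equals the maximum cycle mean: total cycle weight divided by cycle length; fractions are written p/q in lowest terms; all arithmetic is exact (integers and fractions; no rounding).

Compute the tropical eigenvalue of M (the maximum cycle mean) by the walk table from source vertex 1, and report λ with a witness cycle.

q=0: [-∞, 0, -∞, -∞, -∞]
q=1: [-∞, -8, -19, 1, -∞]
q=2: [-19, -16, -4, -7, -38]
q=3: [-4, -12, -12, -15, -23]
q=4: [-12, -12, -10, -11, -18]
q=5: [-10, -18, -16, -11, -26]
Optimal cycle mean attained by: cycle 0->1->3->2->0, total (-8) + 1 + (-5) + 0, length 4.
Answer: λ = -3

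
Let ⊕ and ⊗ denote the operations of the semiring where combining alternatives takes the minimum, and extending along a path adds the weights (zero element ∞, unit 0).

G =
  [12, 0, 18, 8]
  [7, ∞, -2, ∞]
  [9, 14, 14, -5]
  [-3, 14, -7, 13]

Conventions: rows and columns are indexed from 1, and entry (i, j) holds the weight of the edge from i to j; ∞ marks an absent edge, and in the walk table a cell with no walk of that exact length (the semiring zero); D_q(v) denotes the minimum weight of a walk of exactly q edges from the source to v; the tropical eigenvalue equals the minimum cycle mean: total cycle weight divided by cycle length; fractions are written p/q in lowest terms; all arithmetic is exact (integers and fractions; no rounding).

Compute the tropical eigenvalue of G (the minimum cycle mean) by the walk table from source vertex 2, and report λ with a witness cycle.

q=0: [∞, 0, ∞, ∞]
q=1: [7, ∞, -2, ∞]
q=2: [7, 7, 12, -7]
q=3: [-10, 7, -14, 6]
q=4: [-5, -10, -1, -19]
Optimal cycle mean attained by: cycle 3->4->3, total (-5) + (-7), length 2.
Answer: λ = -6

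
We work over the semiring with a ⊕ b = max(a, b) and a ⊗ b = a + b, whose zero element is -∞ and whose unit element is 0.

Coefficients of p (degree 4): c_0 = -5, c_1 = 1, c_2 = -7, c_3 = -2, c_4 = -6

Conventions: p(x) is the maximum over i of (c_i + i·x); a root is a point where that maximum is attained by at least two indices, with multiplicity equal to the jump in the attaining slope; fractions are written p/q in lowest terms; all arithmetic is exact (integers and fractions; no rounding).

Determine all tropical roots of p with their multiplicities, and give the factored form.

hull edge (i=0, c=-5) to (i=1, c=1): slope 6, span 1
hull edge (i=1, c=1) to (i=3, c=-2): slope -3/2, span 2
hull edge (i=3, c=-2) to (i=4, c=-6): slope -4, span 1
Factored form: p(x) = -6 ⊗ (x ⊕ (-6)) ⊗ (x ⊕ 3/2) ⊗ (x ⊕ 3/2) ⊗ (x ⊕ 4)
Answer: roots = -6 (mult 1), 3/2 (mult 2), 4 (mult 1)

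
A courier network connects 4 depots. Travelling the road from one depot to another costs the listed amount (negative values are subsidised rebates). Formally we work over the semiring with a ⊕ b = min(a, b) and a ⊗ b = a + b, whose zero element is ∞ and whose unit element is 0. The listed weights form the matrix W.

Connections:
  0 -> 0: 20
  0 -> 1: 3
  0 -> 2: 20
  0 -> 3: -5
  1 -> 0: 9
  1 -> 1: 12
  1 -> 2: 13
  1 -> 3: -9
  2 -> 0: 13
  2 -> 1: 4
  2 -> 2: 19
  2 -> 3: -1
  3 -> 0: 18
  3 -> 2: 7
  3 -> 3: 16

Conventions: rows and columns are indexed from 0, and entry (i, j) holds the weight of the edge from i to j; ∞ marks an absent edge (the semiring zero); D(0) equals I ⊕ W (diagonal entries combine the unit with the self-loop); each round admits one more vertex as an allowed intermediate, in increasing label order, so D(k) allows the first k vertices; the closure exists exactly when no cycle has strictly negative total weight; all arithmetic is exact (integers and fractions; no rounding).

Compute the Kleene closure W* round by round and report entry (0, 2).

D(0):
  [0, 3, 20, -5]
  [9, 0, 13, -9]
  [13, 4, 0, -1]
  [18, ∞, 7, 0]
D(1):
  [0, 3, 20, -5]
  [9, 0, 13, -9]
  [13, 4, 0, -1]
  [18, 21, 7, 0]
D(2):
  [0, 3, 16, -6]
  [9, 0, 13, -9]
  [13, 4, 0, -5]
  [18, 21, 7, 0]
D(3):
  [0, 3, 16, -6]
  [9, 0, 13, -9]
  [13, 4, 0, -5]
  [18, 11, 7, 0]
D(4):
  [0, 3, 1, -6]
  [9, 0, -2, -9]
  [13, 4, 0, -5]
  [18, 11, 7, 0]
Answer: W*[0][2] = 1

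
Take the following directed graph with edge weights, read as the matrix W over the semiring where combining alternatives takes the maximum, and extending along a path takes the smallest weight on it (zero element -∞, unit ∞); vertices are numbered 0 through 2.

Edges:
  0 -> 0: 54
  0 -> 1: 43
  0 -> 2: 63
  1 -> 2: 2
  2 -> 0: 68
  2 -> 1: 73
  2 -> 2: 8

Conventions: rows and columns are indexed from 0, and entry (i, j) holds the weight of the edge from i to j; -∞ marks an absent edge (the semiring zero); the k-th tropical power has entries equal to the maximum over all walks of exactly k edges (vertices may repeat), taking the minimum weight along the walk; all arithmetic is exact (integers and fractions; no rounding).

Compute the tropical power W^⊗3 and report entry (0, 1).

W^⊗2:
  [63, 63, 54]
  [2, 2, 2]
  [54, 43, 63]
W^⊗3:
  [54, 54, 63]
  [2, 2, 2]
  [63, 63, 54]
Key observation: the optimum is the walk 0->0->2->1, with weight 54 min 63 min 73 = 54.
Optimal value attained by: walk 0->0->2->1.
Answer: (W^⊗3)[0][1] = 54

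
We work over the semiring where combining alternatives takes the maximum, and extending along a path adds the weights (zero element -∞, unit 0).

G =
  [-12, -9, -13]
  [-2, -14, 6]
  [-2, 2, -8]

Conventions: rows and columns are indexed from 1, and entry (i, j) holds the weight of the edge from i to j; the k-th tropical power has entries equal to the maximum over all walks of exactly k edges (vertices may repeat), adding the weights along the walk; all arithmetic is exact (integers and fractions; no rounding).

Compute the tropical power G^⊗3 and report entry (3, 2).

G^⊗2:
  [-11, -11, -3]
  [4, 8, -2]
  [0, -6, 8]
G^⊗3:
  [-5, -1, -5]
  [6, 0, 14]
  [6, 10, 0]
Key observation: the optimum is the walk 3->2->3->2, with weight 2 + 6 + 2 = 10.
Optimal value attained by: walk 3->2->3->2.
Answer: (G^⊗3)[3][2] = 10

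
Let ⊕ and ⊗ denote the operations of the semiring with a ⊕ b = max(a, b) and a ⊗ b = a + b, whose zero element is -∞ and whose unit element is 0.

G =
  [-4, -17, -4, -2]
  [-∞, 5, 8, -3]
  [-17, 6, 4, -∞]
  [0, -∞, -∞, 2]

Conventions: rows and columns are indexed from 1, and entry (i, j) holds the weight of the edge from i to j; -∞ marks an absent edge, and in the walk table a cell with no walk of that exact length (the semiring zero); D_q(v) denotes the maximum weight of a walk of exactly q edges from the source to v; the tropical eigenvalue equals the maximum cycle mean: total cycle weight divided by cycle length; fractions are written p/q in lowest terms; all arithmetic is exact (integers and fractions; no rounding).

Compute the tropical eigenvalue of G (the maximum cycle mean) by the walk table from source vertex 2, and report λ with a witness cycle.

q=0: [-∞, 0, -∞, -∞]
q=1: [-∞, 5, 8, -3]
q=2: [-3, 14, 13, 2]
q=3: [2, 19, 22, 11]
q=4: [11, 28, 27, 16]
Optimal cycle mean attained by: cycle 2->3->2, total 8 + 6, length 2.
Answer: λ = 7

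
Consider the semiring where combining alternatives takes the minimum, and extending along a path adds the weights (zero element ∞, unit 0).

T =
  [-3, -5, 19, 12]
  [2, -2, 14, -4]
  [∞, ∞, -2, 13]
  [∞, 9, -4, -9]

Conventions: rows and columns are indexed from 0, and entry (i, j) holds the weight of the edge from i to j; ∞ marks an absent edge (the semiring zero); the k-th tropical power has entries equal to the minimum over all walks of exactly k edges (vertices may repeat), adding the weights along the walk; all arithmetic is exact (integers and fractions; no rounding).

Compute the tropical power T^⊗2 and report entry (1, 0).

T^⊗2:
  [-6, -8, 8, -9]
  [-1, -4, -8, -13]
  [∞, 22, -4, 4]
  [11, 0, -13, -18]
Key observation: the optimum is the walk 1->0->0, with weight 2 + (-3) = -1.
Optimal value attained by: walk 1->0->0.
Answer: (T^⊗2)[1][0] = -1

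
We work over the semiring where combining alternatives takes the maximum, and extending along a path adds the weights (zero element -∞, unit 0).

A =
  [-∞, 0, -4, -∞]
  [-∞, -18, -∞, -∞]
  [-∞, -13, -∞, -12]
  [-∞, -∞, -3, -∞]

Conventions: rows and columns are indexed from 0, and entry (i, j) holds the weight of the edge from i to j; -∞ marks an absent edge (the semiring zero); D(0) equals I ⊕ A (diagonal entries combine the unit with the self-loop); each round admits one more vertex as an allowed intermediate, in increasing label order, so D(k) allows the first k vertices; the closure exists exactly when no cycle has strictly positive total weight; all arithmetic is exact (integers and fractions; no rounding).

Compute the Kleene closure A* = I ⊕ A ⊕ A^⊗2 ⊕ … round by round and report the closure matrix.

D(0):
  [0, 0, -4, -∞]
  [-∞, 0, -∞, -∞]
  [-∞, -13, 0, -12]
  [-∞, -∞, -3, 0]
D(1):
  [0, 0, -4, -∞]
  [-∞, 0, -∞, -∞]
  [-∞, -13, 0, -12]
  [-∞, -∞, -3, 0]
D(2):
  [0, 0, -4, -∞]
  [-∞, 0, -∞, -∞]
  [-∞, -13, 0, -12]
  [-∞, -∞, -3, 0]
D(3):
  [0, 0, -4, -16]
  [-∞, 0, -∞, -∞]
  [-∞, -13, 0, -12]
  [-∞, -16, -3, 0]
D(4):
  [0, 0, -4, -16]
  [-∞, 0, -∞, -∞]
  [-∞, -13, 0, -12]
  [-∞, -16, -3, 0]
Answer: A* = [[0, 0, -4, -16], [-∞, 0, -∞, -∞], [-∞, -13, 0, -12], [-∞, -16, -3, 0]]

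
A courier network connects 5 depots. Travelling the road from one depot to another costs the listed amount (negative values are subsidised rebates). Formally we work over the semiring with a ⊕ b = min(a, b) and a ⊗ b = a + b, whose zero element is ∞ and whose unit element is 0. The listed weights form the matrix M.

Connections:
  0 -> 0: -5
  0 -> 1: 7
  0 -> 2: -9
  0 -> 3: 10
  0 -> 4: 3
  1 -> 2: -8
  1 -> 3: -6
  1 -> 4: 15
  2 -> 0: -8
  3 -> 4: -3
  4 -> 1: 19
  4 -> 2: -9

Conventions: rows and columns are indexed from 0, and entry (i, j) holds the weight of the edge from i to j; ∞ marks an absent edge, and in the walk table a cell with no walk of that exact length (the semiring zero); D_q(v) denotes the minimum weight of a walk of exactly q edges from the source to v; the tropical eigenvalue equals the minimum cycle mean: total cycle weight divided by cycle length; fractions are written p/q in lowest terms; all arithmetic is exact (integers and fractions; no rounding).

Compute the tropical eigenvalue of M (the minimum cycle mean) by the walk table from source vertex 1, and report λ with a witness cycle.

q=0: [∞, 0, ∞, ∞, ∞]
q=1: [∞, ∞, -8, -6, 15]
q=2: [-16, 34, 6, ∞, -9]
q=3: [-21, -9, -25, -6, -13]
q=4: [-33, -14, -30, -15, -18]
q=5: [-38, -26, -42, -23, -30]
Optimal cycle mean attained by: cycle 0->2->0, total (-9) + (-8), length 2.
Answer: λ = -17/2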